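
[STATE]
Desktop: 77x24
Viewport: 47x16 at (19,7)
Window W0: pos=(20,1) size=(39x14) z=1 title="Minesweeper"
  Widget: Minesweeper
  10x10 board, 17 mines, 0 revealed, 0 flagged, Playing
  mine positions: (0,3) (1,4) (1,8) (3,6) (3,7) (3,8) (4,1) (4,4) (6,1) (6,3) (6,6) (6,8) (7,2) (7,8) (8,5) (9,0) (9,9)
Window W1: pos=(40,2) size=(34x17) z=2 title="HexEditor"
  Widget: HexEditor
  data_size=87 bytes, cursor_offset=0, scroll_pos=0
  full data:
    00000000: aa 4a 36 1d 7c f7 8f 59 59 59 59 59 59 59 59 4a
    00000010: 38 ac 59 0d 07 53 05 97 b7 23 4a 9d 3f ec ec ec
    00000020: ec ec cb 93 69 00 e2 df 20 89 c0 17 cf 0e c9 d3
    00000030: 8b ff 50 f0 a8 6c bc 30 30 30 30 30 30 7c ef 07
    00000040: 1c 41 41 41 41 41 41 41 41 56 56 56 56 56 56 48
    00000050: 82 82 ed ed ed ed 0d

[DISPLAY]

 ┃■■■■■■■■■■         ┃00000020  ec ec cb 93 69 
 ┃■■■■■■■■■■         ┃00000030  8b ff 50 f0 a8 
 ┃■■■■■■■■■■         ┃00000040  1c 41 41 41 41 
 ┃■■■■■■■■■■         ┃00000050  82 82 ed ed ed 
 ┃■■■■■■■■■■         ┃                         
 ┃■■■■■■■■■■         ┃                         
 ┃■■■■■■■■■■         ┃                         
 ┗━━━━━━━━━━━━━━━━━━━┃                         
                     ┃                         
                     ┃                         
                     ┃                         
                     ┗━━━━━━━━━━━━━━━━━━━━━━━━━
                                               
                                               
                                               
                                               


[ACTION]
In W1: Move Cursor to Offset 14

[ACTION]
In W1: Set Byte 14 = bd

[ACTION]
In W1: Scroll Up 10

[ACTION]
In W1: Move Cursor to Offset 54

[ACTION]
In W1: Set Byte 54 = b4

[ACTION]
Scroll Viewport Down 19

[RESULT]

 ┃■■■■■■■■■■         ┃00000030  8b ff 50 f0 a8 
 ┃■■■■■■■■■■         ┃00000040  1c 41 41 41 41 
 ┃■■■■■■■■■■         ┃00000050  82 82 ed ed ed 
 ┃■■■■■■■■■■         ┃                         
 ┃■■■■■■■■■■         ┃                         
 ┃■■■■■■■■■■         ┃                         
 ┗━━━━━━━━━━━━━━━━━━━┃                         
                     ┃                         
                     ┃                         
                     ┃                         
                     ┗━━━━━━━━━━━━━━━━━━━━━━━━━
                                               
                                               
                                               
                                               
                                               


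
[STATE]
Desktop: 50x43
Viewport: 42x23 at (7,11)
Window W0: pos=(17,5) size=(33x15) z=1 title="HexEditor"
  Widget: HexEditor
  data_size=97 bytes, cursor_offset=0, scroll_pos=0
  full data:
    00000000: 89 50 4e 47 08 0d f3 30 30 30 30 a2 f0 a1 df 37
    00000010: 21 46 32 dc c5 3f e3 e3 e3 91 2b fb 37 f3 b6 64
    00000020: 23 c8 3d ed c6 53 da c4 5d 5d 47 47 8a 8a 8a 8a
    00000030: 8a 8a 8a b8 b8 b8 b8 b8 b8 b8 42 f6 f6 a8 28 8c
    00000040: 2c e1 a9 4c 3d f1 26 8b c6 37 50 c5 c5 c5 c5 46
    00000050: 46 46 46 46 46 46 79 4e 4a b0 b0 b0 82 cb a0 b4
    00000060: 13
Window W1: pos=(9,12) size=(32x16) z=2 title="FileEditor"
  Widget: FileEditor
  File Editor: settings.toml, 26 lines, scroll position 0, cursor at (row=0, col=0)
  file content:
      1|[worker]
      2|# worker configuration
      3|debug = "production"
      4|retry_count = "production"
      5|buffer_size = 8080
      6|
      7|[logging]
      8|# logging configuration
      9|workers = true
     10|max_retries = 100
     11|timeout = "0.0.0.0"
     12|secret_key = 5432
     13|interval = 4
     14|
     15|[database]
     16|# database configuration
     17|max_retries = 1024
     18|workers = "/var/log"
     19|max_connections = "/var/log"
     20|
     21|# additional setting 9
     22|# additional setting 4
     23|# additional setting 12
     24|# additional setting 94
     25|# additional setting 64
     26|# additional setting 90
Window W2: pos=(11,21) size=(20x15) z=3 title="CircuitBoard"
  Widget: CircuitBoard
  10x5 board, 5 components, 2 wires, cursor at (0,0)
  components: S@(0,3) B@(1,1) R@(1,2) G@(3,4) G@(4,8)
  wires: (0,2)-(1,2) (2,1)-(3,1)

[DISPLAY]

          ┃00000030  8a 8a 8a b8 b8 b8 b8 
  ┏━━━━━━━━━━━━━━━━━━━━━━━━━━━━━━┓d f1 26 
  ┃ FileEditor                   ┃6 46 79 
  ┠──────────────────────────────┨        
  ┃█worker]                     ▲┃        
  ┃# worker configuration       █┃        
  ┃debug = "production"         ░┃        
  ┃retry_count = "production"   ░┃        
  ┃buffer_size = 8080           ░┃━━━━━━━━
  ┃                             ░┃        
  ┃[┏━━━━━━━━━━━━━━━━━━┓        ░┃        
  ┃#┃ CircuitBoard     ┃on      ░┃        
  ┃w┠──────────────────┨        ░┃        
  ┃m┃   0 1 2 3 4 5 6 7┃        ░┃        
  ┃t┃0  [.]      ·   S ┃        ░┃        
  ┃s┃            │     ┃        ▼┃        
  ┗━┃1       B   R     ┃━━━━━━━━━┛        
    ┃                  ┃                  
    ┃2       ·         ┃                  
    ┃        │         ┃                  
    ┃3       ·         ┃                  
    ┃                  ┃                  
    ┃4                 ┃                  


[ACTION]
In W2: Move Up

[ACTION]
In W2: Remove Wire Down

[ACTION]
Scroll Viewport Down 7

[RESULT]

  ┃retry_count = "production"   ░┃        
  ┃buffer_size = 8080           ░┃━━━━━━━━
  ┃                             ░┃        
  ┃[┏━━━━━━━━━━━━━━━━━━┓        ░┃        
  ┃#┃ CircuitBoard     ┃on      ░┃        
  ┃w┠──────────────────┨        ░┃        
  ┃m┃   0 1 2 3 4 5 6 7┃        ░┃        
  ┃t┃0  [.]      ·   S ┃        ░┃        
  ┃s┃            │     ┃        ▼┃        
  ┗━┃1       B   R     ┃━━━━━━━━━┛        
    ┃                  ┃                  
    ┃2       ·         ┃                  
    ┃        │         ┃                  
    ┃3       ·         ┃                  
    ┃                  ┃                  
    ┃4                 ┃                  
    ┃Cursor: (0,0)     ┃                  
    ┗━━━━━━━━━━━━━━━━━━┛                  
                                          
                                          
                                          
                                          
                                          


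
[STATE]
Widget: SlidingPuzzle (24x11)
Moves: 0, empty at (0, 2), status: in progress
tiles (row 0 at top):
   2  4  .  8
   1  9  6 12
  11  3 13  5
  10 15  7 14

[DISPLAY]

┌────┬────┬────┬────┐   
│  2 │  4 │    │  8 │   
├────┼────┼────┼────┤   
│  1 │  9 │  6 │ 12 │   
├────┼────┼────┼────┤   
│ 11 │  3 │ 13 │  5 │   
├────┼────┼────┼────┤   
│ 10 │ 15 │  7 │ 14 │   
└────┴────┴────┴────┘   
Moves: 0                
                        


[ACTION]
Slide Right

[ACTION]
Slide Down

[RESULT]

┌────┬────┬────┬────┐   
│  2 │    │  4 │  8 │   
├────┼────┼────┼────┤   
│  1 │  9 │  6 │ 12 │   
├────┼────┼────┼────┤   
│ 11 │  3 │ 13 │  5 │   
├────┼────┼────┼────┤   
│ 10 │ 15 │  7 │ 14 │   
└────┴────┴────┴────┘   
Moves: 1                
                        


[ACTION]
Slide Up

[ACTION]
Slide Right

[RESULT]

┌────┬────┬────┬────┐   
│  2 │  9 │  4 │  8 │   
├────┼────┼────┼────┤   
│    │  1 │  6 │ 12 │   
├────┼────┼────┼────┤   
│ 11 │  3 │ 13 │  5 │   
├────┼────┼────┼────┤   
│ 10 │ 15 │  7 │ 14 │   
└────┴────┴────┴────┘   
Moves: 3                
                        


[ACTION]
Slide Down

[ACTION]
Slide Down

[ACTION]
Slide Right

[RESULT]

┌────┬────┬────┬────┐   
│    │  9 │  4 │  8 │   
├────┼────┼────┼────┤   
│  2 │  1 │  6 │ 12 │   
├────┼────┼────┼────┤   
│ 11 │  3 │ 13 │  5 │   
├────┼────┼────┼────┤   
│ 10 │ 15 │  7 │ 14 │   
└────┴────┴────┴────┘   
Moves: 4                
                        


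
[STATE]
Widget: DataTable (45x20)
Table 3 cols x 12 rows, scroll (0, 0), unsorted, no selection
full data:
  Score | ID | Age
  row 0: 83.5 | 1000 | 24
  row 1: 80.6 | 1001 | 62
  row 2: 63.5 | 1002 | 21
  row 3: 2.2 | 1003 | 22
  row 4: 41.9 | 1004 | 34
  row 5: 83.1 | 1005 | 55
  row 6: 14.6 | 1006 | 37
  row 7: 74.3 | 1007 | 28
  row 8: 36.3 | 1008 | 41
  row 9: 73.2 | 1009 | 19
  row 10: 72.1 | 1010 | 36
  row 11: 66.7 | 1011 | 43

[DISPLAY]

Score│ID  │Age                               
─────┼────┼───                               
83.5 │1000│24                                
80.6 │1001│62                                
63.5 │1002│21                                
2.2  │1003│22                                
41.9 │1004│34                                
83.1 │1005│55                                
14.6 │1006│37                                
74.3 │1007│28                                
36.3 │1008│41                                
73.2 │1009│19                                
72.1 │1010│36                                
66.7 │1011│43                                
                                             
                                             
                                             
                                             
                                             
                                             


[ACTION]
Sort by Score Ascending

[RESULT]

Scor▲│ID  │Age                               
─────┼────┼───                               
2.2  │1003│22                                
14.6 │1006│37                                
36.3 │1008│41                                
41.9 │1004│34                                
63.5 │1002│21                                
66.7 │1011│43                                
72.1 │1010│36                                
73.2 │1009│19                                
74.3 │1007│28                                
80.6 │1001│62                                
83.1 │1005│55                                
83.5 │1000│24                                
                                             
                                             
                                             
                                             
                                             
                                             


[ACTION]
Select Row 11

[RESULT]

Scor▲│ID  │Age                               
─────┼────┼───                               
2.2  │1003│22                                
14.6 │1006│37                                
36.3 │1008│41                                
41.9 │1004│34                                
63.5 │1002│21                                
66.7 │1011│43                                
72.1 │1010│36                                
73.2 │1009│19                                
74.3 │1007│28                                
80.6 │1001│62                                
83.1 │1005│55                                
>3.5 │1000│24                                
                                             
                                             
                                             
                                             
                                             
                                             


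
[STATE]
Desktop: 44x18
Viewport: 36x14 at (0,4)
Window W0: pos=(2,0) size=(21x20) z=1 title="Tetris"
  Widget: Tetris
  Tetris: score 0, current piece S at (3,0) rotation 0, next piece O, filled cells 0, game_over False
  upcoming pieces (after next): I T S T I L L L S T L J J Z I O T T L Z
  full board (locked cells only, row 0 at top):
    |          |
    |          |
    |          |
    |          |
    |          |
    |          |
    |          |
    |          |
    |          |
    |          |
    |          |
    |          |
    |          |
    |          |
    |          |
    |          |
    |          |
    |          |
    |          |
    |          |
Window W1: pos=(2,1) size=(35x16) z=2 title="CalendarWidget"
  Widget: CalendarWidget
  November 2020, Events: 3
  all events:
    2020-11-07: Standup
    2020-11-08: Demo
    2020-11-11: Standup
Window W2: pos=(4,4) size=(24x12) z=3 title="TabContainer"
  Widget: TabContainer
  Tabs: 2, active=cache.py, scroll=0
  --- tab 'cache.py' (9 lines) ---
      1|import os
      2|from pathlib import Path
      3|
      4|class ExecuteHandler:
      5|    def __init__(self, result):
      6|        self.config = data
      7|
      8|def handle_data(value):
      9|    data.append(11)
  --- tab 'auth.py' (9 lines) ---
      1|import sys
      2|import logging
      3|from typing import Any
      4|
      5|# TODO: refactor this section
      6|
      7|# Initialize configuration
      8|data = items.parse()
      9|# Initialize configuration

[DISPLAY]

  ┃ ┏━━━━━━━━━━━━━━━━━━━━━━┓        
  ┃M┃ TabContainer         ┃        
  ┃ ┠──────────────────────┨        
  ┃ ┃[cache.py]│ auth.py   ┃        
  ┃ ┃──────────────────────┃        
  ┃1┃import os             ┃        
  ┃2┃from pathlib import Pa┃        
  ┃3┃                      ┃        
  ┃ ┃class ExecuteHandler: ┃        
  ┃ ┃    def __init__(self,┃        
  ┃ ┃        self.config = ┃        
  ┃ ┗━━━━━━━━━━━━━━━━━━━━━━┛        
  ┗━━━━━━━━━━━━━━━━━━━━━━━━━━━━━━━━━
  ┃          │        ┃             


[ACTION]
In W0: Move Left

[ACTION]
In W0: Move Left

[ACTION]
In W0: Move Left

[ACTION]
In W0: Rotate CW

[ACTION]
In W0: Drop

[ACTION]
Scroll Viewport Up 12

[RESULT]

  ┏━━━━━━━━━━━━━━━━━━━┓             
  ┏━━━━━━━━━━━━━━━━━━━━━━━━━━━━━━━━━
  ┃ CalendarWidget                  
  ┠─────────────────────────────────
  ┃ ┏━━━━━━━━━━━━━━━━━━━━━━┓        
  ┃M┃ TabContainer         ┃        
  ┃ ┠──────────────────────┨        
  ┃ ┃[cache.py]│ auth.py   ┃        
  ┃ ┃──────────────────────┃        
  ┃1┃import os             ┃        
  ┃2┃from pathlib import Pa┃        
  ┃3┃                      ┃        
  ┃ ┃class ExecuteHandler: ┃        
  ┃ ┃    def __init__(self,┃        


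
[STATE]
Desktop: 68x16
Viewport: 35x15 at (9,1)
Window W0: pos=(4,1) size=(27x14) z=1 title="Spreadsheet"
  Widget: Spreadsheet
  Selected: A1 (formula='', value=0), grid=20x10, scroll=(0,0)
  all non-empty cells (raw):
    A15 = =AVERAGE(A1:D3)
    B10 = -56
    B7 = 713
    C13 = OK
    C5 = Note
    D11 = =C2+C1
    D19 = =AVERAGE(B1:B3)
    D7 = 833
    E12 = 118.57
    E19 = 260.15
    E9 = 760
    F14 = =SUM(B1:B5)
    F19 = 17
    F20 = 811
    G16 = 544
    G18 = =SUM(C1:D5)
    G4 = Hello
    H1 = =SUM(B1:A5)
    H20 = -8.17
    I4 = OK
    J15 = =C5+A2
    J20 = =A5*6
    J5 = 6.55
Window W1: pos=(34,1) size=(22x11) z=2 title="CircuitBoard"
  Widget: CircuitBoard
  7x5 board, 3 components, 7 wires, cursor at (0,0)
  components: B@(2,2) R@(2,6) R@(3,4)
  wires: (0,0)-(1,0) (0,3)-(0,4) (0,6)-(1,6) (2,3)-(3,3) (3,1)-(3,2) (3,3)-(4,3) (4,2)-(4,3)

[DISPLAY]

━━━━━━━━━━━━━━━━━━━━━┓   ┏━━━━━━━━━
eadsheet             ┃   ┃ CircuitB
─────────────────────┨   ┠─────────
                     ┃   ┃   0 1 2 
   A       B       C ┃   ┃0  [.]   
---------------------┃   ┃    │    
     [0]       0     ┃   ┃1   ·    
       0       0     ┃   ┃         
       0       0     ┃   ┃2        
       0       0     ┃   ┃         
       0       0Note ┃   ┗━━━━━━━━━
       0       0     ┃             
       0     713     ┃             
━━━━━━━━━━━━━━━━━━━━━┛             
                                   


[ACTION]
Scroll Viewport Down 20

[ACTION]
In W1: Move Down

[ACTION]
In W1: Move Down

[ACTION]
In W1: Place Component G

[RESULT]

━━━━━━━━━━━━━━━━━━━━━┓   ┏━━━━━━━━━
eadsheet             ┃   ┃ CircuitB
─────────────────────┨   ┠─────────
                     ┃   ┃   0 1 2 
   A       B       C ┃   ┃0   ·    
---------------------┃   ┃    │    
     [0]       0     ┃   ┃1   ·    
       0       0     ┃   ┃         
       0       0     ┃   ┃2  [G]   
       0       0     ┃   ┃         
       0       0Note ┃   ┗━━━━━━━━━
       0       0     ┃             
       0     713     ┃             
━━━━━━━━━━━━━━━━━━━━━┛             
                                   


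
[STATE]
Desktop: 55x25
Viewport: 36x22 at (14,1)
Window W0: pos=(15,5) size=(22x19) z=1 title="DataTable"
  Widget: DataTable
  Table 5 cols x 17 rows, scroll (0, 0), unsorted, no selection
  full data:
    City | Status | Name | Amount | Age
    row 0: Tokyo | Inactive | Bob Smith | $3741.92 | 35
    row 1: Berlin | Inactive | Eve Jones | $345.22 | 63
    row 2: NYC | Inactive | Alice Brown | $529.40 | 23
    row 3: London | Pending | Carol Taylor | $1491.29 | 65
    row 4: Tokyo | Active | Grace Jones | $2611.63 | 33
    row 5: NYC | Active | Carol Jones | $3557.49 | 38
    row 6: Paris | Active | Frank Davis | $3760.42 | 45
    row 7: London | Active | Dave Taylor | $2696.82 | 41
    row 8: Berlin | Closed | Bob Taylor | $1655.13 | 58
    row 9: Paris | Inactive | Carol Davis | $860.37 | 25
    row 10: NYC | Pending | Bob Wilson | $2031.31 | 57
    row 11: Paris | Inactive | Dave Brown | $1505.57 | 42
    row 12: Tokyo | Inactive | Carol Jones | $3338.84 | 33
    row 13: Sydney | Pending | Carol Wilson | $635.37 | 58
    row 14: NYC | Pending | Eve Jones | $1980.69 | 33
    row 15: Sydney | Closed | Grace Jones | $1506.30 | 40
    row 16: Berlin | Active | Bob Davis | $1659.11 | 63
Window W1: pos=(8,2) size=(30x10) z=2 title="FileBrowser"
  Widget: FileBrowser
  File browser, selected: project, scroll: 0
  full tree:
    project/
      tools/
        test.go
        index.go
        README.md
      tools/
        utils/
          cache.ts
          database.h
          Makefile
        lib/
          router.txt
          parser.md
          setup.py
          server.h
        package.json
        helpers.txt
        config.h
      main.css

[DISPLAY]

                                    
━━━━━━━━━━━━━━━━━━━━━━━┓            
Browser                ┃            
───────────────────────┨            
 project/              ┃            
+] tools/              ┃            
+] tools/              ┃            
ain.css                ┃            
                       ┃            
                       ┃            
━━━━━━━━━━━━━━━━━━━━━━━┛            
 ┃NYC   │Inactive│Alic┃             
 ┃London│Pending │Caro┃             
 ┃Tokyo │Active  │Grac┃             
 ┃NYC   │Active  │Caro┃             
 ┃Paris │Active  │Fran┃             
 ┃London│Active  │Dave┃             
 ┃Berlin│Closed  │Bob ┃             
 ┃Paris │Inactive│Caro┃             
 ┃NYC   │Pending │Bob ┃             
 ┃Paris │Inactive│Dave┃             
 ┃Tokyo │Inactive│Caro┃             


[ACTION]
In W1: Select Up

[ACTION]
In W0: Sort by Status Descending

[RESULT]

                                    
━━━━━━━━━━━━━━━━━━━━━━━┓            
Browser                ┃            
───────────────────────┨            
 project/              ┃            
+] tools/              ┃            
+] tools/              ┃            
ain.css                ┃            
                       ┃            
                       ┃            
━━━━━━━━━━━━━━━━━━━━━━━┛            
 ┃Sydney│Pending │Caro┃             
 ┃NYC   │Pending │Eve ┃             
 ┃Tokyo │Inactive│Bob ┃             
 ┃Berlin│Inactive│Eve ┃             
 ┃NYC   │Inactive│Alic┃             
 ┃Paris │Inactive│Caro┃             
 ┃Paris │Inactive│Dave┃             
 ┃Tokyo │Inactive│Caro┃             
 ┃Berlin│Closed  │Bob ┃             
 ┃Sydney│Closed  │Grac┃             
 ┃Tokyo │Active  │Grac┃             


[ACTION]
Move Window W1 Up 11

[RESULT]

Browser                ┃            
───────────────────────┨            
 project/              ┃            
+] tools/              ┃            
+] tools/              ┃            
ain.css                ┃            
                       ┃            
                       ┃            
━━━━━━━━━━━━━━━━━━━━━━━┛            
 ┃London│Pending │Caro┃             
 ┃NYC   │Pending │Bob ┃             
 ┃Sydney│Pending │Caro┃             
 ┃NYC   │Pending │Eve ┃             
 ┃Tokyo │Inactive│Bob ┃             
 ┃Berlin│Inactive│Eve ┃             
 ┃NYC   │Inactive│Alic┃             
 ┃Paris │Inactive│Caro┃             
 ┃Paris │Inactive│Dave┃             
 ┃Tokyo │Inactive│Caro┃             
 ┃Berlin│Closed  │Bob ┃             
 ┃Sydney│Closed  │Grac┃             
 ┃Tokyo │Active  │Grac┃             


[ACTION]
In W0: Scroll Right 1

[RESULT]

Browser                ┃            
───────────────────────┨            
 project/              ┃            
+] tools/              ┃            
+] tools/              ┃            
ain.css                ┃            
                       ┃            
                       ┃            
━━━━━━━━━━━━━━━━━━━━━━━┛            
 ┃ondon│Pending │Carol┃             
 ┃YC   │Pending │Bob W┃             
 ┃ydney│Pending │Carol┃             
 ┃YC   │Pending │Eve J┃             
 ┃okyo │Inactive│Bob S┃             
 ┃erlin│Inactive│Eve J┃             
 ┃YC   │Inactive│Alice┃             
 ┃aris │Inactive│Carol┃             
 ┃aris │Inactive│Dave ┃             
 ┃okyo │Inactive│Carol┃             
 ┃erlin│Closed  │Bob T┃             
 ┃ydney│Closed  │Grace┃             
 ┃okyo │Active  │Grace┃             


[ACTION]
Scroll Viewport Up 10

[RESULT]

━━━━━━━━━━━━━━━━━━━━━━━┓            
Browser                ┃            
───────────────────────┨            
 project/              ┃            
+] tools/              ┃            
+] tools/              ┃            
ain.css                ┃            
                       ┃            
                       ┃            
━━━━━━━━━━━━━━━━━━━━━━━┛            
 ┃ondon│Pending │Carol┃             
 ┃YC   │Pending │Bob W┃             
 ┃ydney│Pending │Carol┃             
 ┃YC   │Pending │Eve J┃             
 ┃okyo │Inactive│Bob S┃             
 ┃erlin│Inactive│Eve J┃             
 ┃YC   │Inactive│Alice┃             
 ┃aris │Inactive│Carol┃             
 ┃aris │Inactive│Dave ┃             
 ┃okyo │Inactive│Carol┃             
 ┃erlin│Closed  │Bob T┃             
 ┃ydney│Closed  │Grace┃             


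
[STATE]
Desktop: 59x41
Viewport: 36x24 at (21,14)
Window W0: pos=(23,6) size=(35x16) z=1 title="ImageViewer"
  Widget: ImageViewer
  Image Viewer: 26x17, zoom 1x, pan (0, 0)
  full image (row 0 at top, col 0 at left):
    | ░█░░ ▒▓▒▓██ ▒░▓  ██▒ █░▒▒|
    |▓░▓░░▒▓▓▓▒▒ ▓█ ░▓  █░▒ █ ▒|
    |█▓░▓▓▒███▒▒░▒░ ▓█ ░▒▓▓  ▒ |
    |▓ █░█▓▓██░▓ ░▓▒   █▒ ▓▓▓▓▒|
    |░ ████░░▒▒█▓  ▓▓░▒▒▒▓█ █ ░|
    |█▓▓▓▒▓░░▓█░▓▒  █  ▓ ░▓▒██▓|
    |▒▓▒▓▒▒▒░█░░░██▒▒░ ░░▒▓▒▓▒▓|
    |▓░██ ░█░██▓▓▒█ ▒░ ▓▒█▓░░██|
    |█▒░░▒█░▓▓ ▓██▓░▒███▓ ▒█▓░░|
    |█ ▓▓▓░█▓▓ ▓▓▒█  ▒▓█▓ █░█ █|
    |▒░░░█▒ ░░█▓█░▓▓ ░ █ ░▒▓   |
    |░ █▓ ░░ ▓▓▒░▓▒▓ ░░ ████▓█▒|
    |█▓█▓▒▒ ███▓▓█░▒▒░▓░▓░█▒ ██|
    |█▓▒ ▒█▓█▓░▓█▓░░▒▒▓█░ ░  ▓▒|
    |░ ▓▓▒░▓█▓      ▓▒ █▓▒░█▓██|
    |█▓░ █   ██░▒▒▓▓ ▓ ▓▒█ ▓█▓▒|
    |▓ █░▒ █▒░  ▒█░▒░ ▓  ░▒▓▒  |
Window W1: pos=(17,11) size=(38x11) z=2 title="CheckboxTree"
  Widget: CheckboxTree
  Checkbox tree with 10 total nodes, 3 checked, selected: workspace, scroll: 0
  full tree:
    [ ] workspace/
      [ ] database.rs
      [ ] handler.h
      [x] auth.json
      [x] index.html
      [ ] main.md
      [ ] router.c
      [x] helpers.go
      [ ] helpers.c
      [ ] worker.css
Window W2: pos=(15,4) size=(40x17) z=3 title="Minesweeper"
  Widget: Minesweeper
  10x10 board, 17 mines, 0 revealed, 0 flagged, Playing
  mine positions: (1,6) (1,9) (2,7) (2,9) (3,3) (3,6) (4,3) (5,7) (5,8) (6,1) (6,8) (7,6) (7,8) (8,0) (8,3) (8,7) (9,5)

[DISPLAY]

■■■■■                            ┃  
■■■■■                            ┃  
■■■■■                            ┃  
                                 ┃  
                                 ┃  
                                 ┃  
━━━━━━━━━━━━━━━━━━━━━━━━━━━━━━━━━┛  
━━━━━━━━━━━━━━━━━━━━━━━━━━━━━━━━━┛━━
                                    
                                    
                                    
                                    
                                    
                                    
                                    
                                    
                                    
                                    
                                    
                                    
                                    
                                    
                                    
                                    


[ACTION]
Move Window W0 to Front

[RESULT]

■■┃█▓▓▓▒▓░░▓█░▓▒  █  ▓ ░▓▒██▓       
■■┃▒▓▒▓▒▒▒░█░░░██▒▒░ ░░▒▓▒▓▒▓       
■■┃▓░██ ░█░██▓▓▒█ ▒░ ▓▒█▓░░██       
  ┃█▒░░▒█░▓▓ ▓██▓░▒███▓ ▒█▓░░       
  ┃█ ▓▓▓░█▓▓ ▓▓▒█  ▒▓█▓ █░█ █       
  ┃▒░░░█▒ ░░█▓█░▓▓ ░ █ ░▒▓          
━━┃░ █▓ ░░ ▓▓▒░▓▒▓ ░░ ████▓█▒       
━━┗━━━━━━━━━━━━━━━━━━━━━━━━━━━━━━━━━
                                    
                                    
                                    
                                    
                                    
                                    
                                    
                                    
                                    
                                    
                                    
                                    
                                    
                                    
                                    
                                    


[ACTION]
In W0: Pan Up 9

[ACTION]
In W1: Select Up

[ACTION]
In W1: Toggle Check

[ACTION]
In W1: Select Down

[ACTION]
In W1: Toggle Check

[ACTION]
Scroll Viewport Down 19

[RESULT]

  ┃█▒░░▒█░▓▓ ▓██▓░▒███▓ ▒█▓░░       
  ┃█ ▓▓▓░█▓▓ ▓▓▒█  ▒▓█▓ █░█ █       
  ┃▒░░░█▒ ░░█▓█░▓▓ ░ █ ░▒▓          
━━┃░ █▓ ░░ ▓▓▒░▓▒▓ ░░ ████▓█▒       
━━┗━━━━━━━━━━━━━━━━━━━━━━━━━━━━━━━━━
                                    
                                    
                                    
                                    
                                    
                                    
                                    
                                    
                                    
                                    
                                    
                                    
                                    
                                    
                                    
                                    
                                    
                                    
                                    


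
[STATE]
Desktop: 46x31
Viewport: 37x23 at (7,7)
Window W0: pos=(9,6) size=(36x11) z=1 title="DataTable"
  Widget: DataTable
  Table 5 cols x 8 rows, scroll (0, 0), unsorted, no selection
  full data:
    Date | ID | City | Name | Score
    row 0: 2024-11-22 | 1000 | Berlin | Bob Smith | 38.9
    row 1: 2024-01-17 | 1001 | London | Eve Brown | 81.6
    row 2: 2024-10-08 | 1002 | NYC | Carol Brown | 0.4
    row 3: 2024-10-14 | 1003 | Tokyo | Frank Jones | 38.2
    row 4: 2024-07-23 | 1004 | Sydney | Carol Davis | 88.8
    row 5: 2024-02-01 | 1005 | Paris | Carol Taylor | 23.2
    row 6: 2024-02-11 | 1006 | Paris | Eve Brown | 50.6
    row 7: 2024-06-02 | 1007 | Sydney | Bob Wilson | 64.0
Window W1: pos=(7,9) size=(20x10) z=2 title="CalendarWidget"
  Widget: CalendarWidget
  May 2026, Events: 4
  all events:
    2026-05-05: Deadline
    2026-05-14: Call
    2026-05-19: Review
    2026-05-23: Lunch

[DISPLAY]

  ┃ DataTable                        
  ┠──────────────────────────────────
┏━━━━━━━━━━━━━━━━━━┓ity  │Name       
┃ CalendarWidget   ┃─────┼───────────
┠──────────────────┨erlin│Bob Smith  
┃     May 2026     ┃ondon│Eve Brown  
┃Mo Tu We Th Fr Sa ┃YC   │Carol Brown
┃             1  2 ┃okyo │Frank Jones
┃ 4  5*  6  7  8  9┃ydney│Carol Davis
┃11 12 13 14* 15 16┃━━━━━━━━━━━━━━━━━
┃18 19* 20 21 22 23┃                 
┗━━━━━━━━━━━━━━━━━━┛                 
                                     
                                     
                                     
                                     
                                     
                                     
                                     
                                     
                                     
                                     
                                     


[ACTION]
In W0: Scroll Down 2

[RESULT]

  ┃ DataTable                        
  ┠──────────────────────────────────
┏━━━━━━━━━━━━━━━━━━┓ity  │Name       
┃ CalendarWidget   ┃─────┼───────────
┠──────────────────┨YC   │Carol Brown
┃     May 2026     ┃okyo │Frank Jones
┃Mo Tu We Th Fr Sa ┃ydney│Carol Davis
┃             1  2 ┃aris │Carol Taylo
┃ 4  5*  6  7  8  9┃aris │Eve Brown  
┃11 12 13 14* 15 16┃━━━━━━━━━━━━━━━━━
┃18 19* 20 21 22 23┃                 
┗━━━━━━━━━━━━━━━━━━┛                 
                                     
                                     
                                     
                                     
                                     
                                     
                                     
                                     
                                     
                                     
                                     


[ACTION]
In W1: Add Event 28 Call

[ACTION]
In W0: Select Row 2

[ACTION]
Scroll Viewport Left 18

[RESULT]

         ┃ DataTable                 
         ┠───────────────────────────
       ┏━━━━━━━━━━━━━━━━━━┓ity  │Name
       ┃ CalendarWidget   ┃─────┼────
       ┠──────────────────┨YC   │Caro
       ┃     May 2026     ┃okyo │Fran
       ┃Mo Tu We Th Fr Sa ┃ydney│Caro
       ┃             1  2 ┃aris │Caro
       ┃ 4  5*  6  7  8  9┃aris │Eve 
       ┃11 12 13 14* 15 16┃━━━━━━━━━━
       ┃18 19* 20 21 22 23┃          
       ┗━━━━━━━━━━━━━━━━━━┛          
                                     
                                     
                                     
                                     
                                     
                                     
                                     
                                     
                                     
                                     
                                     


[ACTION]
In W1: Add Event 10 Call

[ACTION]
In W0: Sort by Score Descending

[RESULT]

         ┃ DataTable                 
         ┠───────────────────────────
       ┏━━━━━━━━━━━━━━━━━━┓ity  │Name
       ┃ CalendarWidget   ┃─────┼────
       ┠──────────────────┨ydney│Bob 
       ┃     May 2026     ┃aris │Eve 
       ┃Mo Tu We Th Fr Sa ┃erlin│Bob 
       ┃             1  2 ┃okyo │Fran
       ┃ 4  5*  6  7  8  9┃aris │Caro
       ┃11 12 13 14* 15 16┃━━━━━━━━━━
       ┃18 19* 20 21 22 23┃          
       ┗━━━━━━━━━━━━━━━━━━┛          
                                     
                                     
                                     
                                     
                                     
                                     
                                     
                                     
                                     
                                     
                                     


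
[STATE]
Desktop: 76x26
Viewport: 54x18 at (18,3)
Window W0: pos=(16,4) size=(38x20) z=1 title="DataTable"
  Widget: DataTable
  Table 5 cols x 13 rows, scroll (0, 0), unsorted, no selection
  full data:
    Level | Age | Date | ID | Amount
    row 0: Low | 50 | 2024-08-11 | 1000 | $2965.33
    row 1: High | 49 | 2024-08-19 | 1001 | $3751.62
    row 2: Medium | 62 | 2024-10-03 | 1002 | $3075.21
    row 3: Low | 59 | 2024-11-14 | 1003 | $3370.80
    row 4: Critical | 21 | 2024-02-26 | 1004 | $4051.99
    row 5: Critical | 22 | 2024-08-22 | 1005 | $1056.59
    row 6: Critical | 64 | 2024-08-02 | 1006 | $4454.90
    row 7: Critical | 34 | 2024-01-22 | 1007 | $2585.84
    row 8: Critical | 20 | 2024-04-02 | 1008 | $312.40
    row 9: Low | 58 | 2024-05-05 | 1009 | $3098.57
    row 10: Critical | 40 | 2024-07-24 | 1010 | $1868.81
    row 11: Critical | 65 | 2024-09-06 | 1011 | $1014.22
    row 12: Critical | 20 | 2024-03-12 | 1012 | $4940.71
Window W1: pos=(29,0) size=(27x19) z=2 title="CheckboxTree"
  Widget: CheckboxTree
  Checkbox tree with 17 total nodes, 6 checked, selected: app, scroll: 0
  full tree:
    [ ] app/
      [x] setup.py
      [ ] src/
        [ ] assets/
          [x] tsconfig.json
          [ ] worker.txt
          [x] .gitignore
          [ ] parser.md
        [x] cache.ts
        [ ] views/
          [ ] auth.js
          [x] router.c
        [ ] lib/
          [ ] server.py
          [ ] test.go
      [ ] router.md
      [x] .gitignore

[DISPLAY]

           ┃>[-] app/                ┃                
━━━━━━━━━━━┃   [x] setup.py          ┃                
DataTable  ┃   [-] src/              ┃                
───────────┃     [-] assets/         ┃                
evel   │Age┃       [x] tsconfig.json ┃                
───────┼───┃       [ ] worker.txt    ┃                
ow     │50 ┃       [x] .gitignore    ┃                
igh    │49 ┃       [ ] parser.md     ┃                
edium  │62 ┃     [x] cache.ts        ┃                
ow     │59 ┃     [-] views/          ┃                
ritical│21 ┃       [ ] auth.js       ┃                
ritical│22 ┃       [x] router.c      ┃                
ritical│64 ┃     [ ] lib/            ┃                
ritical│34 ┃       [ ] server.py     ┃                
ritical│20 ┃       [ ] test.go       ┃                
ow     │58 ┗━━━━━━━━━━━━━━━━━━━━━━━━━┛                
ritical│40 │2024-07-24│1010│$1868.8┃                  
ritical│65 │2024-09-06│1011│$1014.2┃                  


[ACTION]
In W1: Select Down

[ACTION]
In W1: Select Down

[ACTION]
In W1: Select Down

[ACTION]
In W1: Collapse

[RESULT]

           ┃ [-] app/                ┃                
━━━━━━━━━━━┃   [x] setup.py          ┃                
DataTable  ┃   [-] src/              ┃                
───────────┃>    [-] assets/         ┃                
evel   │Age┃     [x] cache.ts        ┃                
───────┼───┃     [-] views/          ┃                
ow     │50 ┃       [ ] auth.js       ┃                
igh    │49 ┃       [x] router.c      ┃                
edium  │62 ┃     [ ] lib/            ┃                
ow     │59 ┃       [ ] server.py     ┃                
ritical│21 ┃       [ ] test.go       ┃                
ritical│22 ┃   [ ] router.md         ┃                
ritical│64 ┃   [x] .gitignore        ┃                
ritical│34 ┃                         ┃                
ritical│20 ┃                         ┃                
ow     │58 ┗━━━━━━━━━━━━━━━━━━━━━━━━━┛                
ritical│40 │2024-07-24│1010│$1868.8┃                  
ritical│65 │2024-09-06│1011│$1014.2┃                  
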